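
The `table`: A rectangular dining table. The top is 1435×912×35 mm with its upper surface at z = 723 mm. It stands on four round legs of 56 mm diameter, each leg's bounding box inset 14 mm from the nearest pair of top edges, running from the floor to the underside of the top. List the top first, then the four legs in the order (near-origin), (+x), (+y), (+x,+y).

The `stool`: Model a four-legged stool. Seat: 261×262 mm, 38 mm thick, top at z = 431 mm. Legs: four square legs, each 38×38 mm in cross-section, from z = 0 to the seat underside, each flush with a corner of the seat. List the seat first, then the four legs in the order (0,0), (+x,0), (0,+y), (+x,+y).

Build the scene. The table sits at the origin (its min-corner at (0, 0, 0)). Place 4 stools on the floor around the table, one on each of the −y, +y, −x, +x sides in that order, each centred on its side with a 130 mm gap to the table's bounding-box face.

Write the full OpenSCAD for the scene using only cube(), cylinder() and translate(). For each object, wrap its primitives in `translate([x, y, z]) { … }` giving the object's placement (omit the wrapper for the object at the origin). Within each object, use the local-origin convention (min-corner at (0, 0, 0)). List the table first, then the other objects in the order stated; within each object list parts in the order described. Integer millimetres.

translate([0, 0, 688]) cube([1435, 912, 35]);
translate([42, 42, 0]) cylinder(h = 688, r = 28);
translate([1393, 42, 0]) cylinder(h = 688, r = 28);
translate([42, 870, 0]) cylinder(h = 688, r = 28);
translate([1393, 870, 0]) cylinder(h = 688, r = 28);
translate([587, -392, 0]) {
  translate([0, 0, 393]) cube([261, 262, 38]);
  cube([38, 38, 393]);
  translate([223, 0, 0]) cube([38, 38, 393]);
  translate([0, 224, 0]) cube([38, 38, 393]);
  translate([223, 224, 0]) cube([38, 38, 393]);
}
translate([587, 1042, 0]) {
  translate([0, 0, 393]) cube([261, 262, 38]);
  cube([38, 38, 393]);
  translate([223, 0, 0]) cube([38, 38, 393]);
  translate([0, 224, 0]) cube([38, 38, 393]);
  translate([223, 224, 0]) cube([38, 38, 393]);
}
translate([-391, 325, 0]) {
  translate([0, 0, 393]) cube([261, 262, 38]);
  cube([38, 38, 393]);
  translate([223, 0, 0]) cube([38, 38, 393]);
  translate([0, 224, 0]) cube([38, 38, 393]);
  translate([223, 224, 0]) cube([38, 38, 393]);
}
translate([1565, 325, 0]) {
  translate([0, 0, 393]) cube([261, 262, 38]);
  cube([38, 38, 393]);
  translate([223, 0, 0]) cube([38, 38, 393]);
  translate([0, 224, 0]) cube([38, 38, 393]);
  translate([223, 224, 0]) cube([38, 38, 393]);
}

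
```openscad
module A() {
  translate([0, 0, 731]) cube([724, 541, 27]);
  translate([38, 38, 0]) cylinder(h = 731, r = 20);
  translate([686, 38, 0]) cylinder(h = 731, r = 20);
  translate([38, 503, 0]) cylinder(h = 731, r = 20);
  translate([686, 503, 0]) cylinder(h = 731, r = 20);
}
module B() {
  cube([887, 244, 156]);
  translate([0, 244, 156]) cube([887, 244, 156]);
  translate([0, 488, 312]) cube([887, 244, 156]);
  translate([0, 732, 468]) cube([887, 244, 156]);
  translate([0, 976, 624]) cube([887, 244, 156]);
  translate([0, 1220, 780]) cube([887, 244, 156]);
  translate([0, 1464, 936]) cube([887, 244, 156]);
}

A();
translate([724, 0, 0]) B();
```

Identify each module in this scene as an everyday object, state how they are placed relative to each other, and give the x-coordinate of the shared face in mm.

The table's +x face and the staircase's −x face are both at x = 724 mm.

A is a table. B is a staircase. The staircase is against the table's +x side, with their −y faces flush. The x-coordinate of the shared face is 724 mm.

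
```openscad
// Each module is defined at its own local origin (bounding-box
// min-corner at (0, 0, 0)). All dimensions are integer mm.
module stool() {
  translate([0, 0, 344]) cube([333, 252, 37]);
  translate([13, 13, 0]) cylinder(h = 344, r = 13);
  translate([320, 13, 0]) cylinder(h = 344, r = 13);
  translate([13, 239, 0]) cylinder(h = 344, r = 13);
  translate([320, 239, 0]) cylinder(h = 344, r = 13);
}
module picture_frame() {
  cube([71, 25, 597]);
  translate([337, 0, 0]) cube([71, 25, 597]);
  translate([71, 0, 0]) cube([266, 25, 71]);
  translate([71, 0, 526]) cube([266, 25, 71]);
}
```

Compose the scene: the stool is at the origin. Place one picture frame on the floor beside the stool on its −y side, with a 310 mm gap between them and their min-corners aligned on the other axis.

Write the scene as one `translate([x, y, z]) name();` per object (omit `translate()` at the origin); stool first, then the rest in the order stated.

stool();
translate([0, -335, 0]) picture_frame();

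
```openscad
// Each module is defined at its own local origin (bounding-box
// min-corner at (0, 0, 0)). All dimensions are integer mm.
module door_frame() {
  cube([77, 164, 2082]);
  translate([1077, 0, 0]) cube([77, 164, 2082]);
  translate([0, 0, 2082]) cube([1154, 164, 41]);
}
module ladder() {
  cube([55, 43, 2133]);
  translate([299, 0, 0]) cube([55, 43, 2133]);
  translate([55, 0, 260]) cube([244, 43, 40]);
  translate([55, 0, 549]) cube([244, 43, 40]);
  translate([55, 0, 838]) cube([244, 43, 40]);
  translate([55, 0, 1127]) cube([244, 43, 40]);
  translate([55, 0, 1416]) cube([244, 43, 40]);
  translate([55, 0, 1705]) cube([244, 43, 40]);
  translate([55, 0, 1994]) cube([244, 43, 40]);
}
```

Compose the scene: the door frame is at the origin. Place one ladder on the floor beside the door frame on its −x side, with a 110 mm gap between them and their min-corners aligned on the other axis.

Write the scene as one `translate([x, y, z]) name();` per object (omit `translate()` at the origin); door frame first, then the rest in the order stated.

door_frame();
translate([-464, 0, 0]) ladder();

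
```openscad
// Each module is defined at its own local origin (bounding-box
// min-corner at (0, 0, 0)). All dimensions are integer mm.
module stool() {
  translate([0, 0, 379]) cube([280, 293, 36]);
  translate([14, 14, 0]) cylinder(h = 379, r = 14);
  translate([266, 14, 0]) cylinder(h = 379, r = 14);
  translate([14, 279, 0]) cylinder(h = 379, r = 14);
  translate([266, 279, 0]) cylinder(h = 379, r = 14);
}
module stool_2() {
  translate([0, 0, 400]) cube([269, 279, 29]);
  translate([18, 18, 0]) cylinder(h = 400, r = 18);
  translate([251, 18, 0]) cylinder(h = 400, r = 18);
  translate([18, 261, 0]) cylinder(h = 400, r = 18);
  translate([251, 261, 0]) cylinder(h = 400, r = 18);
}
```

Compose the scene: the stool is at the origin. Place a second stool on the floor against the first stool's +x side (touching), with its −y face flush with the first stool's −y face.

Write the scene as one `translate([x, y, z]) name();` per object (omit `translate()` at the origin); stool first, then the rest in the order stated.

stool();
translate([280, 0, 0]) stool_2();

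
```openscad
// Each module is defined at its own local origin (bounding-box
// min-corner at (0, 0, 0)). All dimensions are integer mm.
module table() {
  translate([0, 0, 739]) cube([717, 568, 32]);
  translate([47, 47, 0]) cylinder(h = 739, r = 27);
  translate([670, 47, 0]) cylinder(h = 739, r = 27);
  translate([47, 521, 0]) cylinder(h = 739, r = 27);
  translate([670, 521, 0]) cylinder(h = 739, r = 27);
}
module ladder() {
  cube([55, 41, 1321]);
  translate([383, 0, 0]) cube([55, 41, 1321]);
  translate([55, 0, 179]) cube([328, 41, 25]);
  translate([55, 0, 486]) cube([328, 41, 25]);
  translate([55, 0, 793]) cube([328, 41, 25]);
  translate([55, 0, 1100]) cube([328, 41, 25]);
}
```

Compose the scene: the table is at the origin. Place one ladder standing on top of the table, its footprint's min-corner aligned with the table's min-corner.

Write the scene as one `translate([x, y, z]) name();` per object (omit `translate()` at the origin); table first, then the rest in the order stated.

table();
translate([0, 0, 771]) ladder();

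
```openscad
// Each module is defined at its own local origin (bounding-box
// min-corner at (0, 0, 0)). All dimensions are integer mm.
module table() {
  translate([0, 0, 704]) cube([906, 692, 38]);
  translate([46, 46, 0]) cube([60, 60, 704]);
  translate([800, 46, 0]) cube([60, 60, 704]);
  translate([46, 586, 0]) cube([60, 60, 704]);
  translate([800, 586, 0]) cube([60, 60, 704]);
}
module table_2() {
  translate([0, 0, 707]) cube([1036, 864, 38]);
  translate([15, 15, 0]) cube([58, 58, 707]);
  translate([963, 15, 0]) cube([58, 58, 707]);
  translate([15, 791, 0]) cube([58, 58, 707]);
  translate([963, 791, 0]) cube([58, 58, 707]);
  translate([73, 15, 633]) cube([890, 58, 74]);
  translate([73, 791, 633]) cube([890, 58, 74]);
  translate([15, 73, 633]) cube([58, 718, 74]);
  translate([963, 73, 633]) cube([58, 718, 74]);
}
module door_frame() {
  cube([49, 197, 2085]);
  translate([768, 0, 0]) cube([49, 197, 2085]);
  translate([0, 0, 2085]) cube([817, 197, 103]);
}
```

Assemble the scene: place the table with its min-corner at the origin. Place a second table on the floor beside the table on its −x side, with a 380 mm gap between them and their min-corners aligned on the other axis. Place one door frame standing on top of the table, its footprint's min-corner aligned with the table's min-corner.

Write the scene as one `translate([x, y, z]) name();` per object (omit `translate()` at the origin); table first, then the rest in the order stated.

table();
translate([-1416, 0, 0]) table_2();
translate([0, 0, 742]) door_frame();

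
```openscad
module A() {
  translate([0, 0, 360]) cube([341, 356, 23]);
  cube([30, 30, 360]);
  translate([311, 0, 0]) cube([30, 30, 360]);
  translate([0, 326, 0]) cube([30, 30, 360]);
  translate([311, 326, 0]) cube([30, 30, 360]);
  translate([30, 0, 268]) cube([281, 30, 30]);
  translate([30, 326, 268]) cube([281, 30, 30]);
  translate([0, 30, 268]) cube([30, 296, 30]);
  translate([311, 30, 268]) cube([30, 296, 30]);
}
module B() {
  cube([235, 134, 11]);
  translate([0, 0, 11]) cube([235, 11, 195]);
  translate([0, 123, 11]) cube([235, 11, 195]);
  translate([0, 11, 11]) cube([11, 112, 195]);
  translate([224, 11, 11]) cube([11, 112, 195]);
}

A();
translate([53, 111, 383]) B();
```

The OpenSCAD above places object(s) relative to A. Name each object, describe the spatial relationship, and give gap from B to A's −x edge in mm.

The open box's min-x is at 53; the stool's min-x is 0; gap = 53 mm.

A is a stool. B is an open box. The open box is on top of the stool, centred. The gap from the open box to the stool's −x edge is 53 mm.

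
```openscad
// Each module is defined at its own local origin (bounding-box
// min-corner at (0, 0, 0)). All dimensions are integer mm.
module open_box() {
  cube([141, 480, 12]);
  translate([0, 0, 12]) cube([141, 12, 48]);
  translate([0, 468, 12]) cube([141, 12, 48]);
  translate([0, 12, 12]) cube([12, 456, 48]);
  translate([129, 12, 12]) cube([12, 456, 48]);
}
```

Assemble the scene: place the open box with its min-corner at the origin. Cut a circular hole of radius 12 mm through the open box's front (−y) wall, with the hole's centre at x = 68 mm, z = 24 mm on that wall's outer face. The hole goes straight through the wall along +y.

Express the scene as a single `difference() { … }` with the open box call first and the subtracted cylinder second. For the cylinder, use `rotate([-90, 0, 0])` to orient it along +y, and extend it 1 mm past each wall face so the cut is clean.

difference() {
  open_box();
  translate([68, -1, 24]) rotate([-90, 0, 0]) cylinder(h = 14, r = 12);
}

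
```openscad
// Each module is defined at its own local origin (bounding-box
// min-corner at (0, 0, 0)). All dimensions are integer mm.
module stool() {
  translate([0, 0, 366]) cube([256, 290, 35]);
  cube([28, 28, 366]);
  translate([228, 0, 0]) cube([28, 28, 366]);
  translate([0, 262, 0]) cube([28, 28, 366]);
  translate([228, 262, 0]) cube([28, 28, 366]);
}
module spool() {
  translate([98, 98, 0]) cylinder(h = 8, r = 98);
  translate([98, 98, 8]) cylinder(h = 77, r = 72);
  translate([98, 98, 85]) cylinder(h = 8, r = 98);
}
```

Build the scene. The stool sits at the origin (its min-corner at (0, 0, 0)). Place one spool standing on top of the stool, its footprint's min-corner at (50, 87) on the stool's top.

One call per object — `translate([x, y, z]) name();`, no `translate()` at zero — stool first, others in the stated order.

stool();
translate([50, 87, 401]) spool();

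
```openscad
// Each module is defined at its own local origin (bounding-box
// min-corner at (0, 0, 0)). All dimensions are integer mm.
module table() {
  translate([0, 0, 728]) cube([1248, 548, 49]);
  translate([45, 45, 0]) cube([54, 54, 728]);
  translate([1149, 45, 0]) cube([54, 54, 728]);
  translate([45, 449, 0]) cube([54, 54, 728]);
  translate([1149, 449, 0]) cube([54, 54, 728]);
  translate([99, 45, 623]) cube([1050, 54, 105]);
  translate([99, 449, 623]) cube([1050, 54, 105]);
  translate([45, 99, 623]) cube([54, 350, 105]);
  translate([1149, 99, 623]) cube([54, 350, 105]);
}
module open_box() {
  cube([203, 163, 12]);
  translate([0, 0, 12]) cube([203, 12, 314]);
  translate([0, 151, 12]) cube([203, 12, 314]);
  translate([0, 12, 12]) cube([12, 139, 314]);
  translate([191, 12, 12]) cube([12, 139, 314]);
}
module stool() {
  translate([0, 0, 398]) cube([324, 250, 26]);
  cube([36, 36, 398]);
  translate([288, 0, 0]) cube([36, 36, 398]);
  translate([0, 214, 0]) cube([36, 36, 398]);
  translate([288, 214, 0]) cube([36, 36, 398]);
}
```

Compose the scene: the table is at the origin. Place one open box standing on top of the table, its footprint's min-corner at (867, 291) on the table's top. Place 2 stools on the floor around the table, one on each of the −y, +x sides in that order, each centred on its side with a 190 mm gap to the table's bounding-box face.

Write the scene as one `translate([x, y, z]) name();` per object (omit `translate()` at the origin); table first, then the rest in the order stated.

table();
translate([867, 291, 777]) open_box();
translate([462, -440, 0]) stool();
translate([1438, 149, 0]) stool();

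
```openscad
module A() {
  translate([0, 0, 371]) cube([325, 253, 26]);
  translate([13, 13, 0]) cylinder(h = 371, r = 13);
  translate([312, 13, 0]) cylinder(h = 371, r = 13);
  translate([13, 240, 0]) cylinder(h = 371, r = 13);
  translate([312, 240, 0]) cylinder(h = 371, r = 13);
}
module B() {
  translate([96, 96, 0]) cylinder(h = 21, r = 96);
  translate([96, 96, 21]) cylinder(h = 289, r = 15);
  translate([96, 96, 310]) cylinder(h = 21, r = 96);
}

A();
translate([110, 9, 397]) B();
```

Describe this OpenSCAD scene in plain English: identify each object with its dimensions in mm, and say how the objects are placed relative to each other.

A is a four-legged stool. The seat is a 325×253×26 mm slab whose top surface is at z = 397 mm; four round legs, each 26 mm in diameter, run from the floor (z = 0) to the underside of the seat, each leg's axis is inset half a diameter from the nearest pair of seat edges (so the leg's bounding box is flush with the corner).

B is a spool: two coaxial disc flanges of radius 96 mm and thickness 21 mm, joined by a core cylinder of radius 15 mm and height 289 mm. The lower flange rests on z = 0 and the three cylinders share a vertical axis.

The spool is on top of the stool.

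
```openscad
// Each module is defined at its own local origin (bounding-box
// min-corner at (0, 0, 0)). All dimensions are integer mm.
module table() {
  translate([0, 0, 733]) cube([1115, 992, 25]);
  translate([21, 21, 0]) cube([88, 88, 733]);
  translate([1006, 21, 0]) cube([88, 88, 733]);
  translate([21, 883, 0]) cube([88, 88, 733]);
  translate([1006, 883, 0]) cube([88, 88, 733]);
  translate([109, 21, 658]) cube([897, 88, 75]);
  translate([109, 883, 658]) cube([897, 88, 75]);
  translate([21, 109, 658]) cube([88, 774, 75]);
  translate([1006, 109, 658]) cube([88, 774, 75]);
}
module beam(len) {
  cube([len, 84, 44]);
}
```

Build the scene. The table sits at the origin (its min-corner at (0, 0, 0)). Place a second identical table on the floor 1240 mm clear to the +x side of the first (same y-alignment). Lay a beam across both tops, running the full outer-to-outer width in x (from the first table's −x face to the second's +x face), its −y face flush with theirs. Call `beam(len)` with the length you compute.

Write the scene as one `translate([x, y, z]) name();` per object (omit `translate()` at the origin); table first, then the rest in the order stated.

table();
translate([2355, 0, 0]) table();
translate([0, 0, 758]) beam(3470);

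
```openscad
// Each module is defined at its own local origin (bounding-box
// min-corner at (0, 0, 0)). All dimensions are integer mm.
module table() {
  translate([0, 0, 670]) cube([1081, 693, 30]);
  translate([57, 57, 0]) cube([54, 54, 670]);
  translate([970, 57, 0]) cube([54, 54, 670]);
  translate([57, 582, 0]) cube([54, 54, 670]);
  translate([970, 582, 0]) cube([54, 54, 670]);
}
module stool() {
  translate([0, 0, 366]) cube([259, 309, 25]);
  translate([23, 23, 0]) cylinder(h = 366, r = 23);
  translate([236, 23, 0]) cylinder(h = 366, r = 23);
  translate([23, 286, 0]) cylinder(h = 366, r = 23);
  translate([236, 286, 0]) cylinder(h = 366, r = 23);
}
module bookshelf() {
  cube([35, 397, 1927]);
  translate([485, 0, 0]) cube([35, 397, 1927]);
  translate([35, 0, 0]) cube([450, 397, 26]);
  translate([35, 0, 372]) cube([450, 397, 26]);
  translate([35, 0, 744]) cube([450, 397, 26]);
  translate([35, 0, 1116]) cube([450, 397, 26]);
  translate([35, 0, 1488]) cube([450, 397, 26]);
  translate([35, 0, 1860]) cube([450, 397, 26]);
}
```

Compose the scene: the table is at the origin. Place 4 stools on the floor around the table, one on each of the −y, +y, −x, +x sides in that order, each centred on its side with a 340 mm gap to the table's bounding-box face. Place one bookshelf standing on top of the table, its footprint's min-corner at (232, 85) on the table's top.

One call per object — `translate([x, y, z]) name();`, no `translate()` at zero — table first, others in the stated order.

table();
translate([411, -649, 0]) stool();
translate([411, 1033, 0]) stool();
translate([-599, 192, 0]) stool();
translate([1421, 192, 0]) stool();
translate([232, 85, 700]) bookshelf();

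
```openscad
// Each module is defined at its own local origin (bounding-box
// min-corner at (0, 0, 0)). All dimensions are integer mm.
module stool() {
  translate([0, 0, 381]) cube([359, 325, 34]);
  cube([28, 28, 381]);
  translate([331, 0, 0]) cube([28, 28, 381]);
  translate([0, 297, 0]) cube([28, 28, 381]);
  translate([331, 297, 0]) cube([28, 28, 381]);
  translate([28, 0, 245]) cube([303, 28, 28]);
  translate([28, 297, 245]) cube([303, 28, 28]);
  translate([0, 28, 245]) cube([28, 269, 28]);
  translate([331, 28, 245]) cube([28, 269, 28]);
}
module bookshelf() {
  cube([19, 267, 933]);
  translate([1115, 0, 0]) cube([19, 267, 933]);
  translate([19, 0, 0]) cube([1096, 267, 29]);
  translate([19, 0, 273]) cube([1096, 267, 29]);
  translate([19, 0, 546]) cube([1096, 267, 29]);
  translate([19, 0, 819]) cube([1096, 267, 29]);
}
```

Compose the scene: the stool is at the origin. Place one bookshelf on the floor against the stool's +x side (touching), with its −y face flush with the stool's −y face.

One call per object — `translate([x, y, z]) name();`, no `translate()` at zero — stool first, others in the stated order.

stool();
translate([359, 0, 0]) bookshelf();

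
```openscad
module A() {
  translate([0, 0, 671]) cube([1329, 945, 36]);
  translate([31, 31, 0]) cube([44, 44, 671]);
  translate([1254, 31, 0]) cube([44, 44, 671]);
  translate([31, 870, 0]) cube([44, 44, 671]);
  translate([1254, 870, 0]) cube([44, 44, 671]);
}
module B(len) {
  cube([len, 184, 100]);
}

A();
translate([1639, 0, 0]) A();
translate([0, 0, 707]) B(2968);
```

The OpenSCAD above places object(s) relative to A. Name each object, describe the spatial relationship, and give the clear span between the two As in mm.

A is a table. B is a beam. A beam spans the tops of two tables. The clear span between the two tables is 310 mm.

Second table starts at x = 1639; first ends at x = 1329; clear span = 1639 − 1329 = 310 mm.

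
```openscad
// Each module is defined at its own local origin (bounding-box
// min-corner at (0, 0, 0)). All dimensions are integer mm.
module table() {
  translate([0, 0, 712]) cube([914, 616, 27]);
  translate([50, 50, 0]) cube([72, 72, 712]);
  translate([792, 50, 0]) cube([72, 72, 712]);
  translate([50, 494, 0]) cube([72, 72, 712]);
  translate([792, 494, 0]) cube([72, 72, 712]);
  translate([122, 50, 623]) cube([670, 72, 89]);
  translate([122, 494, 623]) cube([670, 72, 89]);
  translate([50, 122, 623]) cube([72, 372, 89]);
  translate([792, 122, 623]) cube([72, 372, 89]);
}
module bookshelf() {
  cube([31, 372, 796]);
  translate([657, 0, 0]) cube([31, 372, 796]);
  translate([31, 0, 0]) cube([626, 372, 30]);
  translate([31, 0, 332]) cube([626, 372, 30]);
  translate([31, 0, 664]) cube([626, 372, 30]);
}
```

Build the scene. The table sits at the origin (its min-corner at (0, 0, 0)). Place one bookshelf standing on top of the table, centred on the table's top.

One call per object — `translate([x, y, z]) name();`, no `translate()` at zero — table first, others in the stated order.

table();
translate([113, 122, 739]) bookshelf();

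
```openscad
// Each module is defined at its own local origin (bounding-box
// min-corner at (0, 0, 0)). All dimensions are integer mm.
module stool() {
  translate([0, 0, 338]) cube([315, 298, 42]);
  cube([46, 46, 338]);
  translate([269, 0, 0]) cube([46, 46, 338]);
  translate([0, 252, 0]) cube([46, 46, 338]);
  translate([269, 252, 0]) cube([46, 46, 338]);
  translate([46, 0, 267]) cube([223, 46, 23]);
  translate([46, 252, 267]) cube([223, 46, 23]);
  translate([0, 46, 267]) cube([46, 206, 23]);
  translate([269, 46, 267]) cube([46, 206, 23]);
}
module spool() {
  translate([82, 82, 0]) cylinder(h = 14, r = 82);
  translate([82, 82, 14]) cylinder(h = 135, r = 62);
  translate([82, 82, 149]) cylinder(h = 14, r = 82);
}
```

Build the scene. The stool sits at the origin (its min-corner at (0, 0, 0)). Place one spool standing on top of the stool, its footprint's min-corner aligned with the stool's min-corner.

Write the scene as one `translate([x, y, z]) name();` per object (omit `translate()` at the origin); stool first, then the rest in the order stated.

stool();
translate([0, 0, 380]) spool();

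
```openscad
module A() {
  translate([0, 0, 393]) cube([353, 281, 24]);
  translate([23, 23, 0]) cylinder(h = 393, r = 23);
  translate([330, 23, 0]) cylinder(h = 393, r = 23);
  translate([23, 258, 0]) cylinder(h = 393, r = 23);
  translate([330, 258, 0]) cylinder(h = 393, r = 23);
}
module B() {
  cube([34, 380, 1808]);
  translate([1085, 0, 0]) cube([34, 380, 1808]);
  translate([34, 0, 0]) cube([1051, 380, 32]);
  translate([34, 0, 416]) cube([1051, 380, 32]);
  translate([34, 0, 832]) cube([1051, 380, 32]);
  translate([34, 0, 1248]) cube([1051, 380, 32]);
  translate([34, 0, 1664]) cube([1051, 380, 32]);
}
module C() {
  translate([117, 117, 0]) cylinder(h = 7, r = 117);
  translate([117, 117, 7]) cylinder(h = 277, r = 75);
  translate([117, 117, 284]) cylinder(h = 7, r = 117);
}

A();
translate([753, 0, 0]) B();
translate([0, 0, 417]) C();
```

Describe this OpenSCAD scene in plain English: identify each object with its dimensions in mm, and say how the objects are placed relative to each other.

A is a four-legged stool. The seat is 353×281 mm, 24 mm thick, top at z = 417 mm. It stands on four round legs, each 46 mm in diameter, from z = 0 to the seat underside, each leg's axis is inset half a diameter from the nearest pair of seat edges (so the leg's bounding box is flush with the corner).

B is a bookshelf 1119 mm wide overall, 380 mm deep and 1808 mm tall. The two sides are 34 mm thick vertical panels. 5 horizontal shelves of 32 mm thickness span between the inner faces of the sides; the lowest shelf sits on the floor and shelves are stacked with a clear vertical gap of 384 mm between each pair.

C is a spool: two coaxial disc flanges of radius 117 mm and thickness 7 mm, joined by a core cylinder of radius 75 mm and height 277 mm. The lower flange rests on z = 0 and the three cylinders share a vertical axis.

The bookshelf is on the floor beside the stool on its +x side. The spool is on top of the stool.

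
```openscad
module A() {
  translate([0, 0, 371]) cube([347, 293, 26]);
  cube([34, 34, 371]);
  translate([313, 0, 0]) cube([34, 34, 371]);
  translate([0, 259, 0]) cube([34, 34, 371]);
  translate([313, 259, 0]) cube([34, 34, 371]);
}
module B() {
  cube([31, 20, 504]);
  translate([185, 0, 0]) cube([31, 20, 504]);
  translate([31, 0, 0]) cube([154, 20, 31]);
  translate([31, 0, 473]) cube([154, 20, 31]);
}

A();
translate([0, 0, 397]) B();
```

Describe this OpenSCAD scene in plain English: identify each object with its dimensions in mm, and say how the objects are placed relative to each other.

A is a simple wooden stool: a rectangular seat 347 mm (x) by 293 mm (y), 26 mm thick, top face at z = 397 mm, on four square legs, each 34×34 mm in cross-section. The legs rest on z = 0, each flush with a corner of the seat.

B is a picture frame with a 154×442 mm rectangular opening (x by z) and a uniform 31 mm border on every side. Frame depth is 20 mm along y. It is built from two vertical stiles running the full outside height and two horizontal rails spanning the gap between the stiles.

The picture frame is on top of the stool.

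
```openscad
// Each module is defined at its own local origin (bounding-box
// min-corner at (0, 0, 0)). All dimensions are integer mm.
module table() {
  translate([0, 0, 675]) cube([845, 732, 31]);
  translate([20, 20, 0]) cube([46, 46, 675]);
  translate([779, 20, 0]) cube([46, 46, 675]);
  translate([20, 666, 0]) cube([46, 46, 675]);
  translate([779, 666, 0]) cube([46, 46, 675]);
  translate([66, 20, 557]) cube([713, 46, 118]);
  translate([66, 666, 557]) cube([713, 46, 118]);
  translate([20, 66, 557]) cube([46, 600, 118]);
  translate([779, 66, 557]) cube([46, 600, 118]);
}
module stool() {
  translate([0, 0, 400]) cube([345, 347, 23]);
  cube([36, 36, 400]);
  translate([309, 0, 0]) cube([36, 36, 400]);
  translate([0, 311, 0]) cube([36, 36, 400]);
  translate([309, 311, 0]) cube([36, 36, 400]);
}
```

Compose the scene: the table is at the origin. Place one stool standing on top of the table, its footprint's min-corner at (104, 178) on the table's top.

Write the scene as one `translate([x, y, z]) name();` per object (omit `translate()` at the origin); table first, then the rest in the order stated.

table();
translate([104, 178, 706]) stool();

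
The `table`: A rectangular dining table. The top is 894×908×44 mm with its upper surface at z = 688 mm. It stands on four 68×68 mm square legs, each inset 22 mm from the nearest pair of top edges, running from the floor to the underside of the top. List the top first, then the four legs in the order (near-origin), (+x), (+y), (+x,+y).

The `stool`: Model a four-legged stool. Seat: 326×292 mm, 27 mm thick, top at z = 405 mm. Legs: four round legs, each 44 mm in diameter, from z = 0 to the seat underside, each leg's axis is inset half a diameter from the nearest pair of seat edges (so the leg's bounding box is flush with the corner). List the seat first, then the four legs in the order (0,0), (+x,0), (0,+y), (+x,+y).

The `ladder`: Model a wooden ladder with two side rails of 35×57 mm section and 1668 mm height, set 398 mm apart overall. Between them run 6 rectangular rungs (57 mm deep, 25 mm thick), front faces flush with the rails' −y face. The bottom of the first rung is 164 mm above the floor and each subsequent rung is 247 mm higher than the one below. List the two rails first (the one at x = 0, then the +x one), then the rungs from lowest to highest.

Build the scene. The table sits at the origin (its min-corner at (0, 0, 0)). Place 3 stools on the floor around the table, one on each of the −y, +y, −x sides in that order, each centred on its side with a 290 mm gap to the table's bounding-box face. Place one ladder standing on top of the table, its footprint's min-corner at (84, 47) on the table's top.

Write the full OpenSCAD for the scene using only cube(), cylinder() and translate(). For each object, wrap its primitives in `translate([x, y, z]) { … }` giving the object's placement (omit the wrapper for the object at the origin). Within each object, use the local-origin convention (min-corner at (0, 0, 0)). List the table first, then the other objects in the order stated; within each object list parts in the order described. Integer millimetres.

translate([0, 0, 644]) cube([894, 908, 44]);
translate([22, 22, 0]) cube([68, 68, 644]);
translate([804, 22, 0]) cube([68, 68, 644]);
translate([22, 818, 0]) cube([68, 68, 644]);
translate([804, 818, 0]) cube([68, 68, 644]);
translate([284, -582, 0]) {
  translate([0, 0, 378]) cube([326, 292, 27]);
  translate([22, 22, 0]) cylinder(h = 378, r = 22);
  translate([304, 22, 0]) cylinder(h = 378, r = 22);
  translate([22, 270, 0]) cylinder(h = 378, r = 22);
  translate([304, 270, 0]) cylinder(h = 378, r = 22);
}
translate([284, 1198, 0]) {
  translate([0, 0, 378]) cube([326, 292, 27]);
  translate([22, 22, 0]) cylinder(h = 378, r = 22);
  translate([304, 22, 0]) cylinder(h = 378, r = 22);
  translate([22, 270, 0]) cylinder(h = 378, r = 22);
  translate([304, 270, 0]) cylinder(h = 378, r = 22);
}
translate([-616, 308, 0]) {
  translate([0, 0, 378]) cube([326, 292, 27]);
  translate([22, 22, 0]) cylinder(h = 378, r = 22);
  translate([304, 22, 0]) cylinder(h = 378, r = 22);
  translate([22, 270, 0]) cylinder(h = 378, r = 22);
  translate([304, 270, 0]) cylinder(h = 378, r = 22);
}
translate([84, 47, 688]) {
  cube([35, 57, 1668]);
  translate([363, 0, 0]) cube([35, 57, 1668]);
  translate([35, 0, 164]) cube([328, 57, 25]);
  translate([35, 0, 411]) cube([328, 57, 25]);
  translate([35, 0, 658]) cube([328, 57, 25]);
  translate([35, 0, 905]) cube([328, 57, 25]);
  translate([35, 0, 1152]) cube([328, 57, 25]);
  translate([35, 0, 1399]) cube([328, 57, 25]);
}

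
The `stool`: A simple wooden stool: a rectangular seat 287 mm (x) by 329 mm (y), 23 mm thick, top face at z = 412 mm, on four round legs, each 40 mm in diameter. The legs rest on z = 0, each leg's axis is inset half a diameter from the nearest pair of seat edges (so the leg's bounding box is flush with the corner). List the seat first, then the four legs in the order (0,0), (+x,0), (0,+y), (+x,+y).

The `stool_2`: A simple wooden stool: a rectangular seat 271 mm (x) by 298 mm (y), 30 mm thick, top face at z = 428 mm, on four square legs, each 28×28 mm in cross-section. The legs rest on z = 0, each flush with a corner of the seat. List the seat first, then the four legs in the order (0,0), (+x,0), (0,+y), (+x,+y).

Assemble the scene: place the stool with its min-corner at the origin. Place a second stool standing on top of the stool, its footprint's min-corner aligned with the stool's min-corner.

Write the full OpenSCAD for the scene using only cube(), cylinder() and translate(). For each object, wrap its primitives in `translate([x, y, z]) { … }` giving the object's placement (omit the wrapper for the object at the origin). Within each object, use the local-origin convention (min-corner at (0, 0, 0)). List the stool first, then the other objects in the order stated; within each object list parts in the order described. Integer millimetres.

translate([0, 0, 389]) cube([287, 329, 23]);
translate([20, 20, 0]) cylinder(h = 389, r = 20);
translate([267, 20, 0]) cylinder(h = 389, r = 20);
translate([20, 309, 0]) cylinder(h = 389, r = 20);
translate([267, 309, 0]) cylinder(h = 389, r = 20);
translate([0, 0, 412]) {
  translate([0, 0, 398]) cube([271, 298, 30]);
  cube([28, 28, 398]);
  translate([243, 0, 0]) cube([28, 28, 398]);
  translate([0, 270, 0]) cube([28, 28, 398]);
  translate([243, 270, 0]) cube([28, 28, 398]);
}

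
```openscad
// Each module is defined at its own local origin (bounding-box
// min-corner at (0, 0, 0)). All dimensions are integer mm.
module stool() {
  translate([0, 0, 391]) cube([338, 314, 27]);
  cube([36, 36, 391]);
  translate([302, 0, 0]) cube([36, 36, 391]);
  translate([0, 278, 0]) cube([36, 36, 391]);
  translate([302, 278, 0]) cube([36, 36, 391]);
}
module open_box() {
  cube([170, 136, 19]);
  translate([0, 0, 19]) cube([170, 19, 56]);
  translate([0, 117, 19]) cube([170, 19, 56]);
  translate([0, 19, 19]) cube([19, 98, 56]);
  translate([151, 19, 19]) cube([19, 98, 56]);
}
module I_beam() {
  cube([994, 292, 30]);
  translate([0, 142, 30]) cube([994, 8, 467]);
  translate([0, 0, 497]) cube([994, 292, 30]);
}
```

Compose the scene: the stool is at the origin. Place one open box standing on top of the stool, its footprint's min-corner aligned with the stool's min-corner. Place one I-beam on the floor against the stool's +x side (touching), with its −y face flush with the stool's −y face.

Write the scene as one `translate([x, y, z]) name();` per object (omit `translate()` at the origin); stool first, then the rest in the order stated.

stool();
translate([0, 0, 418]) open_box();
translate([338, 0, 0]) I_beam();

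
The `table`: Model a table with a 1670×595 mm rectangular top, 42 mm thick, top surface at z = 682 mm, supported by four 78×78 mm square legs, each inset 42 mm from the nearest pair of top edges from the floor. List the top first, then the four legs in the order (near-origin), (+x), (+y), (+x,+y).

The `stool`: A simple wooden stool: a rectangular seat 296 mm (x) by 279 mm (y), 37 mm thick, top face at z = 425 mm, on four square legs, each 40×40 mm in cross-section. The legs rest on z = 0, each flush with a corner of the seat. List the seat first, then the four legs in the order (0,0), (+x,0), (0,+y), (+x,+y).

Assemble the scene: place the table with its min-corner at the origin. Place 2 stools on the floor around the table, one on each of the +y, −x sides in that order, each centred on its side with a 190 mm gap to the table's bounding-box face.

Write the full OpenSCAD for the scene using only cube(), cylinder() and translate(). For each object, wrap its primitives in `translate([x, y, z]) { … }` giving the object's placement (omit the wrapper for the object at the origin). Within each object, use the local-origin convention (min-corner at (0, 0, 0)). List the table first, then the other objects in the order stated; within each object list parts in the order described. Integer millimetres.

translate([0, 0, 640]) cube([1670, 595, 42]);
translate([42, 42, 0]) cube([78, 78, 640]);
translate([1550, 42, 0]) cube([78, 78, 640]);
translate([42, 475, 0]) cube([78, 78, 640]);
translate([1550, 475, 0]) cube([78, 78, 640]);
translate([687, 785, 0]) {
  translate([0, 0, 388]) cube([296, 279, 37]);
  cube([40, 40, 388]);
  translate([256, 0, 0]) cube([40, 40, 388]);
  translate([0, 239, 0]) cube([40, 40, 388]);
  translate([256, 239, 0]) cube([40, 40, 388]);
}
translate([-486, 158, 0]) {
  translate([0, 0, 388]) cube([296, 279, 37]);
  cube([40, 40, 388]);
  translate([256, 0, 0]) cube([40, 40, 388]);
  translate([0, 239, 0]) cube([40, 40, 388]);
  translate([256, 239, 0]) cube([40, 40, 388]);
}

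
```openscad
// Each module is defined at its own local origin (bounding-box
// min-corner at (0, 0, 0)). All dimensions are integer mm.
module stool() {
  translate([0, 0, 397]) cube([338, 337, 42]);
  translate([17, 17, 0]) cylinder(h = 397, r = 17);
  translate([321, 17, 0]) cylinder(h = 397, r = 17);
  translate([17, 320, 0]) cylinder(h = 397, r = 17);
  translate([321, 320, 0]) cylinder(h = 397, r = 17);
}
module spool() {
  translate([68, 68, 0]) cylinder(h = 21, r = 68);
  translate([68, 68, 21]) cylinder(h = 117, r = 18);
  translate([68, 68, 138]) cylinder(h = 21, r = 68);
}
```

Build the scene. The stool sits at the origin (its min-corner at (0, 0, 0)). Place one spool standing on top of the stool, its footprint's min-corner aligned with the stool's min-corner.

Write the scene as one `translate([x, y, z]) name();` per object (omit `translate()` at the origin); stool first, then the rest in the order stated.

stool();
translate([0, 0, 439]) spool();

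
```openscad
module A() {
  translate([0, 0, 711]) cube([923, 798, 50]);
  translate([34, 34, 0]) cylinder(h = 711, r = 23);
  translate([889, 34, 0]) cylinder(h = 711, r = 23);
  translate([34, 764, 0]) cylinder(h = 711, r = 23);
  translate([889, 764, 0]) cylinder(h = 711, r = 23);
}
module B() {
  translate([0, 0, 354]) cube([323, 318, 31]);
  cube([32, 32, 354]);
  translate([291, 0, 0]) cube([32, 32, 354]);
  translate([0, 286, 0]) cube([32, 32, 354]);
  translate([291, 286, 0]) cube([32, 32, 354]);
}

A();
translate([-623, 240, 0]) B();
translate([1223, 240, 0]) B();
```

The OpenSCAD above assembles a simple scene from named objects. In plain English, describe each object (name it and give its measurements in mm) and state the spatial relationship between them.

A is a table: top 923 mm (x) × 798 mm (y), 50 mm thick, upper face at z = 761 mm, on four round legs of 46 mm diameter, each leg's bounding box inset 11 mm from the nearest pair of top edges, running from z = 0 to the bottom of the top.

B is a simple wooden stool: a rectangular seat 323 mm (x) by 318 mm (y), 31 mm thick, top face at z = 385 mm, on four square legs, each 32×32 mm in cross-section. The legs rest on z = 0, each flush with a corner of the seat.

Two stools sit around the table at the −x, +x sides.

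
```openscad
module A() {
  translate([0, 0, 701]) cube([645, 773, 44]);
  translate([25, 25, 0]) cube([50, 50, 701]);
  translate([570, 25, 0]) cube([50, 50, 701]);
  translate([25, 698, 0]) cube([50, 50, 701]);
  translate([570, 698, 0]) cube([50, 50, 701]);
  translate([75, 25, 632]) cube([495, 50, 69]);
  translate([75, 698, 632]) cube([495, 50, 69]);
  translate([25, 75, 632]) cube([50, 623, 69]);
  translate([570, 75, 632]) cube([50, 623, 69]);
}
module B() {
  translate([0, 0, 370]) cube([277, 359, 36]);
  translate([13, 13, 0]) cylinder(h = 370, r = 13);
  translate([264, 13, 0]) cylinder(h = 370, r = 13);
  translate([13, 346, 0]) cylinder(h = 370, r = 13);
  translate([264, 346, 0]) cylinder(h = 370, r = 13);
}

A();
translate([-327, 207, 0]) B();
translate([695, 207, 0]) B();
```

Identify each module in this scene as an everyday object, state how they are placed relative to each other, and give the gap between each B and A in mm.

Each stool's nearest face is 50 mm from the table's bounding box.

A is a table. B is a stool. Two stools sit around the table at the −x, +x sides. The gap between each stool and the table is 50 mm.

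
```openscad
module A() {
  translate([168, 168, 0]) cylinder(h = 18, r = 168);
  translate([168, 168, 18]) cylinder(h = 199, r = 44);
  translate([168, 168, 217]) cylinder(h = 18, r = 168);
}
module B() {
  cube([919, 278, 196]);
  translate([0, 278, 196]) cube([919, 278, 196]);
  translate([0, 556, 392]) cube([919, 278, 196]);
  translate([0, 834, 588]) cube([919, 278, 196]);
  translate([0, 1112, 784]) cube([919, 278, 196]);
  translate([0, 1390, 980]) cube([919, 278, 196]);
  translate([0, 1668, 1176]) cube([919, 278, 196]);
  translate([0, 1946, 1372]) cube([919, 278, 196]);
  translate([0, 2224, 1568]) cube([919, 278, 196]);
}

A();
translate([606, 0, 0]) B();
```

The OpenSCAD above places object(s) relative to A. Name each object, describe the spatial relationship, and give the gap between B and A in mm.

The staircase's nearest face is 270 mm from the spool's +x face.

A is a spool. B is a staircase. The staircase is on the floor beside the spool on its +x side. The gap between the staircase and the spool is 270 mm.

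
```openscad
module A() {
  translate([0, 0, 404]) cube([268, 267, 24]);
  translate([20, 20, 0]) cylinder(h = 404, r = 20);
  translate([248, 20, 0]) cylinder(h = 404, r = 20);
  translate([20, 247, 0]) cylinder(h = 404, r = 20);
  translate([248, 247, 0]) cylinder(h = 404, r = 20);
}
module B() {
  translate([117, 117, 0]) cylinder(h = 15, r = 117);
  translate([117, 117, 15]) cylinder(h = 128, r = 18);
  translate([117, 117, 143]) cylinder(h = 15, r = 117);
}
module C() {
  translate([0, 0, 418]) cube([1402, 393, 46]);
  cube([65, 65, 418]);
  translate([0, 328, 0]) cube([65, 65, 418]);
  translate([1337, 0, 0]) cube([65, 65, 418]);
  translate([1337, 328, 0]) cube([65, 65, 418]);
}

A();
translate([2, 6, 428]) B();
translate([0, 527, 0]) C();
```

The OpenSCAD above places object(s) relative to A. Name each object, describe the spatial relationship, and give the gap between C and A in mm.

The bench's nearest face is 260 mm from the stool's +y face.

A is a stool. B is a spool. C is a bench. The spool is on top of the stool. The bench is on the floor beside the stool on its +y side. The gap between the bench and the stool is 260 mm.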